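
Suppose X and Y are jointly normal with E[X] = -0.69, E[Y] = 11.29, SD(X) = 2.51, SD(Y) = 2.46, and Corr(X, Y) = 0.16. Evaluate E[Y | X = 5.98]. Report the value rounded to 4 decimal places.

12.3359

For a bivariate normal, E[Y | X=x] = μ_Y + ρ·(σ_Y/σ_X)·(x − μ_X).
E[Y | X=5.98] = 11.29 + (0.16)·(2.46/2.51)·(5.98 − (-0.69)) = 11.29 + (0.15681)·(6.67) = 12.3359.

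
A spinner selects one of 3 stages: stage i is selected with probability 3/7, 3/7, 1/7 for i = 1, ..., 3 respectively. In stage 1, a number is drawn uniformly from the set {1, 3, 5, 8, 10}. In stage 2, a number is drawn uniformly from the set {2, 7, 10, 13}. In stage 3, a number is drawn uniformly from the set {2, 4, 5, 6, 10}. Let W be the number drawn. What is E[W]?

E[W | stage 1] = (1+3+5+8+10)/5 = 27/5.
E[W | stage 2] = (2+7+10+13)/4 = 8.
E[W | stage 3] = (2+4+5+6+10)/5 = 27/5.
E[W] = (3/7)·(27/5) + (3/7)·(8) + (1/7)·(27/5) = 228/35.

228/35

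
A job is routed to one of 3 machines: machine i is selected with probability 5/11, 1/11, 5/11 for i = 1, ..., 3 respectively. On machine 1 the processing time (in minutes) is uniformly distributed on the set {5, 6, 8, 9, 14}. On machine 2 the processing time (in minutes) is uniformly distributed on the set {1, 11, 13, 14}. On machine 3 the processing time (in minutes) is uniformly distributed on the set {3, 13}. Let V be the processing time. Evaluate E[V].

E[V | machine 1] = (5+6+8+9+14)/5 = 42/5.
E[V | machine 2] = (1+11+13+14)/4 = 39/4.
E[V | machine 3] = (3+13)/2 = 8.
By the law of total expectation,
E[V] = (5/11)·(42/5) + (1/11)·(39/4) + (5/11)·(8) = 367/44.

367/44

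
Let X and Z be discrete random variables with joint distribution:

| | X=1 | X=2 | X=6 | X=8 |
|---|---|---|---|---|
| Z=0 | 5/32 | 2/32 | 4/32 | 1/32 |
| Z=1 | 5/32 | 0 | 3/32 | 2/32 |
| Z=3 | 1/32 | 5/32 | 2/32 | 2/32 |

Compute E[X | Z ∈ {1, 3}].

39/10

P(Z ∈ {1, 3}) = 5/8.
Σ X·P over the event = 1·(5/32) + 1·(1/32) + 2·(5/32) + 6·(3/32) + 6·(2/32) + 8·(2/32) + 8·(2/32) = 39/16.
E[X | Z ∈ {1, 3}] = (39/16) / (5/8) = 39/10.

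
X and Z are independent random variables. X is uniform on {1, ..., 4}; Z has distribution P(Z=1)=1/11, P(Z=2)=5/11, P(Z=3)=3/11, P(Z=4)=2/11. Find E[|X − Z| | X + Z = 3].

1

P(X + Z = 3) = 3/22.
Summing |X−Z|·P(x,y) over outcomes with X + Z = 3 gives 3/22.
E[|X − Z| | X + Z = 3] = (3/22) / (3/22) = 1.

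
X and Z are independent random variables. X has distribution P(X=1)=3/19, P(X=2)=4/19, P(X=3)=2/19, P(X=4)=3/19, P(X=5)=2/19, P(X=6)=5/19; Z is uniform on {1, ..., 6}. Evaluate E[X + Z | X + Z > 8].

P(X + Z > 8) = 17/57.
Summing (X+Z)·P(x,y) over outcomes with X + Z > 8 gives 115/38.
E[X + Z | X + Z > 8] = (115/38) / (17/57) = 345/34.

345/34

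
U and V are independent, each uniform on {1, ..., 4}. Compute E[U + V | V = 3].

P(V = 3) = 1/4.
Summing (U+V)·P(x,y) over outcomes with V = 3 gives 11/8.
E[U + V | V = 3] = (11/8) / (1/4) = 11/2.

11/2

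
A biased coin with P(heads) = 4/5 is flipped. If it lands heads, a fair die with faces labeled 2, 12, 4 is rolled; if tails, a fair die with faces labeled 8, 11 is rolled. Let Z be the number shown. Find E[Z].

67/10

E[Z | heads] = (2+12+4)/3 = 6.
E[Z | tails] = (8+11)/2 = 19/2.
E[Z] = (4/5)·(6) + (1/5)·(19/2) = 67/10.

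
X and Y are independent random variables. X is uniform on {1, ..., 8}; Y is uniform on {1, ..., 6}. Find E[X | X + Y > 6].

181/33

P(X + Y > 6) = 11/16.
Summing X·P(x,y) over outcomes with X + Y > 6 gives 181/48.
E[X | X + Y > 6] = (181/48) / (11/16) = 181/33.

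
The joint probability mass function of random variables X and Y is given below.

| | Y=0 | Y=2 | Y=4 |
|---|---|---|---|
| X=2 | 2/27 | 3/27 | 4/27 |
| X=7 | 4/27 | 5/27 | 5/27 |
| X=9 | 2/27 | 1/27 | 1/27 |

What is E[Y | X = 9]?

3/2

P(X = 9) = 4/27.
Σ Y·P over the event = 0·(2/27) + 2·(1/27) + 4·(1/27) = 2/9.
E[Y | X = 9] = (2/9) / (4/27) = 3/2.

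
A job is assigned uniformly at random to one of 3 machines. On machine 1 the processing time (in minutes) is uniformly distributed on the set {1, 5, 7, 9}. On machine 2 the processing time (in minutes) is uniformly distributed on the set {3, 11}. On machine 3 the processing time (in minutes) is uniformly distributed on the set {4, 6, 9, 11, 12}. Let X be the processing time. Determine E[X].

E[X | machine 1] = (1+5+7+9)/4 = 11/2.
E[X | machine 2] = (3+11)/2 = 7.
E[X | machine 3] = (4+6+9+11+12)/5 = 42/5.
E[X] = (1/3)·(11/2) + (1/3)·(7) + (1/3)·(42/5) = 209/30.

209/30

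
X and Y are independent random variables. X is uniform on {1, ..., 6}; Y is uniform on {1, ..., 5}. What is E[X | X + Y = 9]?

5

Outcomes with X + Y = 9: (4,5), (5,4), (6,3), each with probability 1/30.
E[X | X + Y = 9] = (4 + 5 + 6) / 3 = 5.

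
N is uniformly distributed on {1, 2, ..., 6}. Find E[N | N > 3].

Given N > 3, N is equally likely to be any of {4, 5, 6}.
E[N | N > 3] = (4 + 5 + 6) / 3 = 5.

5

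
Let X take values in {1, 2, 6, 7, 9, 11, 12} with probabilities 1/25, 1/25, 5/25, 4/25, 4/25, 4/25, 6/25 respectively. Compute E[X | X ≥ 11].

58/5

P(X ≥ 11) = 2/5.
Σ over the event: 11·4/25 + 12·6/25 = 116/25.
E[X | X ≥ 11] = (116/25) / (2/5) = 58/5.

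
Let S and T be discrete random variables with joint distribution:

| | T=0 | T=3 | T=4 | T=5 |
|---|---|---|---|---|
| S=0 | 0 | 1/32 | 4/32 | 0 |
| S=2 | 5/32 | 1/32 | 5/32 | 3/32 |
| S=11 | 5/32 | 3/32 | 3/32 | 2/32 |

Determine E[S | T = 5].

P(T = 5) = 5/32.
Summing S·P(S=x,T=y) over the conditioning event gives 7/8.
E[S | T = 5] = (7/8) / (5/32) = 28/5.

28/5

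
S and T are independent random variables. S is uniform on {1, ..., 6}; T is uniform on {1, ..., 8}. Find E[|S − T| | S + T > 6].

P(S + T > 6) = 11/16.
Summing |S−T|·P(x,y) over outcomes with S + T > 6 gives 23/12.
E[|S − T| | S + T > 6] = (23/12) / (11/16) = 92/33.

92/33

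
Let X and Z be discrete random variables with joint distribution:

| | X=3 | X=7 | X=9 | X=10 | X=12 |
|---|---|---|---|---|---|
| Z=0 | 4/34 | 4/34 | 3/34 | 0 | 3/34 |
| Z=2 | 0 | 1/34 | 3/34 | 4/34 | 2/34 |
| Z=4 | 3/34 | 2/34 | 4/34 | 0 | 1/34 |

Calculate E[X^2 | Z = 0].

P(Z = 0) = 7/17.
Summing X^2·P(X=x,Z=y) over the conditioning event gives 907/34.
E[X^2 | Z = 0] = (907/34) / (7/17) = 907/14.

907/14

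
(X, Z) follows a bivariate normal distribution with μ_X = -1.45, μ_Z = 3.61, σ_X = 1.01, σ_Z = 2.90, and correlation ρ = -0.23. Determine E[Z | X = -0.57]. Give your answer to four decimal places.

E[Z | X=x] = μ_Z + ρ(σ_Z/σ_X)(x − μ_X) for jointly normal variables.
E[Z | X=-0.57] = 3.61 + (-0.23)·(2.90/1.01)·(-0.57 − (-1.45)) = 3.61 + (-0.660396)·(0.88) = 3.0289.

3.0289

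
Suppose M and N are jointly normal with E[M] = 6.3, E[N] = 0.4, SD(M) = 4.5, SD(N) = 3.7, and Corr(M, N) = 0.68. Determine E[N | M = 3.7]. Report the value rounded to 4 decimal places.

-1.0537

The regression of N on M has slope ρ·σ_N/σ_M and passes through (μ_M, μ_N).
E[N | M=3.7] = 0.4 + (0.68)·(3.7/4.5)·(3.7 − (6.3)) = 0.4 + (0.55911)·(-2.6) = -1.0537.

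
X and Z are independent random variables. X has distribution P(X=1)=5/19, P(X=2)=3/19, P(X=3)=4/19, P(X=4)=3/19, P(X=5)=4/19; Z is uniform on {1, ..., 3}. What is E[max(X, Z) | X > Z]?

63/16

P(X > Z) = 32/57.
Summing max(X,Z)·P(x,y) over outcomes with X > Z gives 42/19.
E[max(X, Z) | X > Z] = (42/19) / (32/57) = 63/16.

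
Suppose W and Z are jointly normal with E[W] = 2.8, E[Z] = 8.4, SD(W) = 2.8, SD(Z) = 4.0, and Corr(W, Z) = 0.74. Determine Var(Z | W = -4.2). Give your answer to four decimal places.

7.2384

Var(Z | W=x) = (1 − ρ²)·σ_Z².
Var(Z | W=-4.2) = (4.0)²·(1 − (0.74)²) = 16·0.4524 = 7.2384.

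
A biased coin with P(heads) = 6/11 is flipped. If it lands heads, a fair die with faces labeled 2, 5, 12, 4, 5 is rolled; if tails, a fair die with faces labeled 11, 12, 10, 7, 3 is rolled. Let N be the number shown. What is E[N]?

E[N | heads] = (2+5+12+4+5)/5 = 28/5.
E[N | tails] = (11+12+10+7+3)/5 = 43/5.
By the law of total expectation,
E[N] = (6/11)·(28/5) + (5/11)·(43/5) = 383/55.

383/55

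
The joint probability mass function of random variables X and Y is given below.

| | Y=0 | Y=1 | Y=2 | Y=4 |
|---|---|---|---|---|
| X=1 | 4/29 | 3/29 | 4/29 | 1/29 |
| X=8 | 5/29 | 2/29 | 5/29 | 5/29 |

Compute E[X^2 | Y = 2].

P(Y = 2) = 9/29.
Σ X^2·P over the event = 1·(4/29) + 64·(5/29) = 324/29.
E[X^2 | Y = 2] = (324/29) / (9/29) = 36.

36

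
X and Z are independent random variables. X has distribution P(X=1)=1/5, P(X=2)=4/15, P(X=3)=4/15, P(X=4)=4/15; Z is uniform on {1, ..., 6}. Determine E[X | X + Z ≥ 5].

197/69

P(X + Z ≥ 5) = 23/30.
Summing X·P(x,y) over outcomes with X + Z ≥ 5 gives 197/90.
E[X | X + Z ≥ 5] = (197/90) / (23/30) = 197/69.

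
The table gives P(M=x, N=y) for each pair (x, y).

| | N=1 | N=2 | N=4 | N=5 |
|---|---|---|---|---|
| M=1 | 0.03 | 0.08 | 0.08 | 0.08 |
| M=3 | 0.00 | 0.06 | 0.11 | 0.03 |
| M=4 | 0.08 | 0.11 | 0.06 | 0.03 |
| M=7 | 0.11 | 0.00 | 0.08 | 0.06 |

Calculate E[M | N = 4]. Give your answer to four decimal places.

3.6667

P(N = 4) = 0.33.
Σ M·P over the event = 1·(0.08) + 3·(0.11) + 4·(0.06) + 7·(0.08) = 1.21.
E[M | N = 4] = (1.21) / (0.33) = 3.6667.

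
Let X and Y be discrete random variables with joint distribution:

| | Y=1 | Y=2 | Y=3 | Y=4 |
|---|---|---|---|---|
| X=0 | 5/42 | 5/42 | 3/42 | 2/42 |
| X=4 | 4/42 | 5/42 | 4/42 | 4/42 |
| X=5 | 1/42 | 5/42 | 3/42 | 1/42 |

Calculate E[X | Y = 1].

21/10

P(Y = 1) = 5/21.
Summing X·P(X=x,Y=y) over the conditioning event gives 1/2.
E[X | Y = 1] = (1/2) / (5/21) = 21/10.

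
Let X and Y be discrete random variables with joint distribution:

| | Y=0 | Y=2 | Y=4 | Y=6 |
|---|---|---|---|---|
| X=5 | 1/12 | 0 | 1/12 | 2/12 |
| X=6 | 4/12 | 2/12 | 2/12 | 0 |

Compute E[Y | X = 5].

P(X = 5) = 1/3.
Σ Y·P over the event = 0·(1/12) + 4·(1/12) + 6·(2/12) = 4/3.
E[Y | X = 5] = (4/3) / (1/3) = 4.

4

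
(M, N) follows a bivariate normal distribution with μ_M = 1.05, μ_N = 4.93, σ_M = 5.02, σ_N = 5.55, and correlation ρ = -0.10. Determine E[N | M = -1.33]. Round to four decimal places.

The regression of N on M has slope ρ·σ_N/σ_M and passes through (μ_M, μ_N).
E[N | M=-1.33] = 4.93 + (-0.10)·(5.55/5.02)·(-1.33 − (1.05)) = 4.93 + (-0.11056)·(-2.38) = 5.1931.

5.1931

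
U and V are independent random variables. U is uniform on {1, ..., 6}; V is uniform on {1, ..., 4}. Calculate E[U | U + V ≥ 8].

P(U + V ≥ 8) = 1/4.
Summing U·P(x,y) over outcomes with U + V ≥ 8 gives 4/3.
E[U | U + V ≥ 8] = (4/3) / (1/4) = 16/3.

16/3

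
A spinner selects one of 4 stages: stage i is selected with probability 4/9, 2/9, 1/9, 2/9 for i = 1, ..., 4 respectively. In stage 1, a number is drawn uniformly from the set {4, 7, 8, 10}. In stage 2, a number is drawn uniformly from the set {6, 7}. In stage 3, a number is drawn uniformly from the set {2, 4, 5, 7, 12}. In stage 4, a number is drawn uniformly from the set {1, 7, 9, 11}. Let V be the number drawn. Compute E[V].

62/9

E[V | stage 1] = (4+7+8+10)/4 = 29/4.
E[V | stage 2] = (6+7)/2 = 13/2.
E[V | stage 3] = (2+4+5+7+12)/5 = 6.
E[V | stage 4] = (1+7+9+11)/4 = 7.
E[V] = (4/9)·(29/4) + (2/9)·(13/2) + (1/9)·(6) + (2/9)·(7) = 62/9.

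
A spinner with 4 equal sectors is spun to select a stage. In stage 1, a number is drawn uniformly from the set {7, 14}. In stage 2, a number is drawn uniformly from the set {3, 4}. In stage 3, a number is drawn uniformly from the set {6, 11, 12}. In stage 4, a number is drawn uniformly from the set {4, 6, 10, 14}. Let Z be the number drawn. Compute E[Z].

E[Z | stage 1] = (7+14)/2 = 21/2.
E[Z | stage 2] = (3+4)/2 = 7/2.
E[Z | stage 3] = (6+11+12)/3 = 29/3.
E[Z | stage 4] = (4+6+10+14)/4 = 17/2.
E[Z] = (1/4)·(21/2) + (1/4)·(7/2) + (1/4)·(29/3) + (1/4)·(17/2) = 193/24.

193/24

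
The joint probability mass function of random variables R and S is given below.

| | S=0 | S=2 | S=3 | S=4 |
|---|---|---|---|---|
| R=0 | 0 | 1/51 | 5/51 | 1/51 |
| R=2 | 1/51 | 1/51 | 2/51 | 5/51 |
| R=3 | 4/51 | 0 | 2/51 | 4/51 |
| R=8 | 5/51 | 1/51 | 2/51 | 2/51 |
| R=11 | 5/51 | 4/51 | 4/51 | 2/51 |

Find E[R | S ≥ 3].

P(S ≥ 3) = 29/51.
Summing R·P(R=x,S=y) over the conditioning event gives 130/51.
E[R | S ≥ 3] = (130/51) / (29/51) = 130/29.

130/29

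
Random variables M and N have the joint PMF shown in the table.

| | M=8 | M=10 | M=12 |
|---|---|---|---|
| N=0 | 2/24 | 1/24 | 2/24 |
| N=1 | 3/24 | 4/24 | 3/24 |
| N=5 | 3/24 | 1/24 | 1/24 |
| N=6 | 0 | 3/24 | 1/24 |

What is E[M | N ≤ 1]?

10

P(N ≤ 1) = 5/8.
Summing M·P(M=x,N=y) over the conditioning event gives 25/4.
E[M | N ≤ 1] = (25/4) / (5/8) = 10.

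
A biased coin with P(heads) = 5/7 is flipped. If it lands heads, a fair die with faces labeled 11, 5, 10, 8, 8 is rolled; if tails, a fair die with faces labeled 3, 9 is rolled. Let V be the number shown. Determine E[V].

54/7

E[V | heads] = (11+5+10+8+8)/5 = 42/5.
E[V | tails] = (3+9)/2 = 6.
By the law of total expectation,
E[V] = (5/7)·(42/5) + (2/7)·(6) = 54/7.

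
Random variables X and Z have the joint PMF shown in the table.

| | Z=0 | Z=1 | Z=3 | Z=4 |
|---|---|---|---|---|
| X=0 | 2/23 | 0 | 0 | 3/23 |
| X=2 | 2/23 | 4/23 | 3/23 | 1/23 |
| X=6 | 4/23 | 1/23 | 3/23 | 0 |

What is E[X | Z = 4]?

1/2

P(Z = 4) = 4/23.
Σ X·P over the event = 0·(3/23) + 2·(1/23) = 2/23.
E[X | Z = 4] = (2/23) / (4/23) = 1/2.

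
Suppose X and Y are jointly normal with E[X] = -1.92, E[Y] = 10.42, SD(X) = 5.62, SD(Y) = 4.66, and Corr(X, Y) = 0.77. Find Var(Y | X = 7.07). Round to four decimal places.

8.8404

For a bivariate normal, Var(Y | X=x) = σ_Y²(1 − ρ²).
Var(Y | X=7.07) = (4.66)²·(1 − (0.77)²) = 21.7156·0.4071 = 8.8404.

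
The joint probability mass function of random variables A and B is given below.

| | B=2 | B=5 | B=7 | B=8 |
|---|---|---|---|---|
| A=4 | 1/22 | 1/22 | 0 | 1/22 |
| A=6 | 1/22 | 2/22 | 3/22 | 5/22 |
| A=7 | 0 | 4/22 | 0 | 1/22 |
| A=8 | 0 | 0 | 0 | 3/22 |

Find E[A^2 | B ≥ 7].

545/13

P(B ≥ 7) = 13/22.
Σ A^2·P over the event = 16·(1/22) + 36·(3/22) + 36·(5/22) + 49·(1/22) + 64·(3/22) = 545/22.
E[A^2 | B ≥ 7] = (545/22) / (13/22) = 545/13.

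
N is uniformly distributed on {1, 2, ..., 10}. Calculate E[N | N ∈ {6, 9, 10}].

25/3

P(N ∈ {6, 9, 10}) = 3/10.
Σ over the event: 6·1/10 + 9·1/10 + 10·1/10 = 5/2.
E[N | N ∈ {6, 9, 10}] = (5/2) / (3/10) = 25/3.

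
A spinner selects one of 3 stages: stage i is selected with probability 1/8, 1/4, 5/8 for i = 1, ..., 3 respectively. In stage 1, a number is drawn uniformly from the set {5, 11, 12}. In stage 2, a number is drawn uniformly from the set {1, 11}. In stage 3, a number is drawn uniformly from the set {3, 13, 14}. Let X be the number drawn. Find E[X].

107/12

E[X | stage 1] = (5+11+12)/3 = 28/3.
E[X | stage 2] = (1+11)/2 = 6.
E[X | stage 3] = (3+13+14)/3 = 10.
E[X] = (1/8)·(28/3) + (1/4)·(6) + (5/8)·(10) = 107/12.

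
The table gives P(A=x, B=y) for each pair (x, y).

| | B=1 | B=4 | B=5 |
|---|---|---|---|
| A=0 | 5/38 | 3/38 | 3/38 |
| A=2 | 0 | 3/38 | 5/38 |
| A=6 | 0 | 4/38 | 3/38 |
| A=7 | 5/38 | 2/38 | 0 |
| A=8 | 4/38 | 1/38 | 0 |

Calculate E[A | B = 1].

67/14

P(B = 1) = 7/19.
Summing A·P(A=x,B=y) over the conditioning event gives 67/38.
E[A | B = 1] = (67/38) / (7/19) = 67/14.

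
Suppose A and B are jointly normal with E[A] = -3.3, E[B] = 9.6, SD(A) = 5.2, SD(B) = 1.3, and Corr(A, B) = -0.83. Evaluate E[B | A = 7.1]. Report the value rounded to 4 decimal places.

7.4420

E[B | A=x] = μ_B + ρ(σ_B/σ_A)(x − μ_A) for jointly normal variables.
E[B | A=7.1] = 9.6 + (-0.83)·(1.3/5.2)·(7.1 − (-3.3)) = 9.6 + (-0.2075)·(10.4) = 7.4420.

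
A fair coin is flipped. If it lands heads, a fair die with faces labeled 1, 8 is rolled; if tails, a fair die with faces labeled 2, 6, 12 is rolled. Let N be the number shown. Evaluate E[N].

67/12

E[N | heads] = (1+8)/2 = 9/2.
E[N | tails] = (2+6+12)/3 = 20/3.
E[N] = (1/2)·(9/2) + (1/2)·(20/3) = 67/12.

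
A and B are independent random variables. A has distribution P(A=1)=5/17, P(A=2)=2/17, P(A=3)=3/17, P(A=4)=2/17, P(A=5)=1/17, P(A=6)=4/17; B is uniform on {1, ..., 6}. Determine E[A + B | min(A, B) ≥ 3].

P(min(A, B) ≥ 3) = 20/51.
Summing (A+B)·P(x,y) over outcomes with min(A, B) ≥ 3 gives 182/51.
E[A + B | min(A, B) ≥ 3] = (182/51) / (20/51) = 91/10.

91/10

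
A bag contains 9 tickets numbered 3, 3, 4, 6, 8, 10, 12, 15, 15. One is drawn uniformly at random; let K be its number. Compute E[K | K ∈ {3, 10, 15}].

46/5

P(K ∈ {3, 10, 15}) = 5/9.
Σ over the event: 3·2/9 + 10·1/9 + 15·2/9 = 46/9.
E[K | K ∈ {3, 10, 15}] = (46/9) / (5/9) = 46/5.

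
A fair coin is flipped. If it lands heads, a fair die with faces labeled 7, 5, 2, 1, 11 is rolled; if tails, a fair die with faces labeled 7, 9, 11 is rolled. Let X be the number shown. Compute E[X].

71/10

E[X | heads] = (7+5+2+1+11)/5 = 26/5.
E[X | tails] = (7+9+11)/3 = 9.
By the law of total expectation,
E[X] = (1/2)·(26/5) + (1/2)·(9) = 71/10.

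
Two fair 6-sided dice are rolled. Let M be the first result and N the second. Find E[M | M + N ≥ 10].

P(M + N ≥ 10) = 1/6.
Summing M·P(x,y) over outcomes with M + N ≥ 10 gives 8/9.
E[M | M + N ≥ 10] = (8/9) / (1/6) = 16/3.

16/3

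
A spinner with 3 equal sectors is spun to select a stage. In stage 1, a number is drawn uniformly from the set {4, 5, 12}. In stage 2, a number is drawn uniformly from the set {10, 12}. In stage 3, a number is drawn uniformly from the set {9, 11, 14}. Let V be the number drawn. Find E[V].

E[V | stage 1] = (4+5+12)/3 = 7.
E[V | stage 2] = (10+12)/2 = 11.
E[V | stage 3] = (9+11+14)/3 = 34/3.
E[V] = (1/3)·(7) + (1/3)·(11) + (1/3)·(34/3) = 88/9.

88/9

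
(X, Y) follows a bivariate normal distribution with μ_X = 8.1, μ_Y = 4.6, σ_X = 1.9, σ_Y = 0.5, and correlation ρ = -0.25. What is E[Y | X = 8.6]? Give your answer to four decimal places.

4.5671

The regression of Y on X has slope ρ·σ_Y/σ_X and passes through (μ_X, μ_Y).
E[Y | X=8.6] = 4.6 + (-0.25)·(0.5/1.9)·(8.6 − (8.1)) = 4.6 + (-0.065789)·(0.5) = 4.5671.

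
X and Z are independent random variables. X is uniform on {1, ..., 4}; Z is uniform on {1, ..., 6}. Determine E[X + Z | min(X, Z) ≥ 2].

7

P(min(X, Z) ≥ 2) = 5/8.
Summing (X+Z)·P(x,y) over outcomes with min(X, Z) ≥ 2 gives 35/8.
E[X + Z | min(X, Z) ≥ 2] = (35/8) / (5/8) = 7.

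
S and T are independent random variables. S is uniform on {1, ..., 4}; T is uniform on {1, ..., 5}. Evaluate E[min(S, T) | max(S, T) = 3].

Outcomes with max(S, T) = 3: (1,3), (2,3), (3,1), (3,2), (3,3), each with probability 1/20.
E[min(S, T) | max(S, T) = 3] = (1 + 2 + 1 + 2 + 3) / 5 = 9/5.

9/5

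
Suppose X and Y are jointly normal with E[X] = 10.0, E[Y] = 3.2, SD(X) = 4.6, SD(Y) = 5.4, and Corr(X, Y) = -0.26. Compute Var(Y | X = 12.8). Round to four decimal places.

27.1888

The conditional variance in a bivariate normal is σ_Y²(1 − ρ²), independent of x.
Var(Y | X=12.8) = (5.4)²·(1 − (-0.26)²) = 29.16·0.9324 = 27.1888.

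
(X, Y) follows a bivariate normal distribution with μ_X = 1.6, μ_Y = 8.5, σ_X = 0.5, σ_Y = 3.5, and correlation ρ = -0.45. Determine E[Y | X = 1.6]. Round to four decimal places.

For a bivariate normal, E[Y | X=x] = μ_Y + ρ·(σ_Y/σ_X)·(x − μ_X).
E[Y | X=1.6] = 8.5 + (-0.45)·(3.5/0.5)·(1.6 − (1.6)) = 8.5 + (-3.15)·(0) = 8.5000.

8.5000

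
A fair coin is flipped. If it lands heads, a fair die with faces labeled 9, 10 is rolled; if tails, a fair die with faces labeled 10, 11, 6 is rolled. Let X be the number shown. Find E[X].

E[X | heads] = (9+10)/2 = 19/2.
E[X | tails] = (10+11+6)/3 = 9.
E[X] = (1/2)·(19/2) + (1/2)·(9) = 37/4.

37/4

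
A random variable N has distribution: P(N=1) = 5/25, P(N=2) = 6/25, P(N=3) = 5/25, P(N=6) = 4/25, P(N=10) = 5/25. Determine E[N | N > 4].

P(N > 4) = 9/25.
Σ over the event: 6·4/25 + 10·1/5 = 74/25.
E[N | N > 4] = (74/25) / (9/25) = 74/9.

74/9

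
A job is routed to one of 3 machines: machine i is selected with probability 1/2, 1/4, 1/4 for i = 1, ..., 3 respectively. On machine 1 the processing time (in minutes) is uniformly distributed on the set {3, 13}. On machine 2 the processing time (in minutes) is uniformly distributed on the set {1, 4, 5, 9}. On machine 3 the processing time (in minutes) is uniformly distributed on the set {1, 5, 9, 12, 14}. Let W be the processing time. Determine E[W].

E[W | machine 1] = (3+13)/2 = 8.
E[W | machine 2] = (1+4+5+9)/4 = 19/4.
E[W | machine 3] = (1+5+9+12+14)/5 = 41/5.
By the law of total expectation,
E[W] = (1/2)·(8) + (1/4)·(19/4) + (1/4)·(41/5) = 579/80.

579/80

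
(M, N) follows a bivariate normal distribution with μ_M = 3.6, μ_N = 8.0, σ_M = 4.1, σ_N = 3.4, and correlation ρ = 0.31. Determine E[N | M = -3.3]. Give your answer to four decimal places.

For a bivariate normal, E[N | M=x] = μ_N + ρ·(σ_N/σ_M)·(x − μ_M).
E[N | M=-3.3] = 8.0 + (0.31)·(3.4/4.1)·(-3.3 − (3.6)) = 8.0 + (0.25707)·(-6.9) = 6.2262.

6.2262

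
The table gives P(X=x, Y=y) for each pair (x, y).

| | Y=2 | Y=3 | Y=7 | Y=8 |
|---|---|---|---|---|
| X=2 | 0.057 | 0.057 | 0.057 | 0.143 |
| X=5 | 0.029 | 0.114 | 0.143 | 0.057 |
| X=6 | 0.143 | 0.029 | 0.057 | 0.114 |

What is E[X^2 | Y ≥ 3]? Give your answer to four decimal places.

P(Y ≥ 3) = 0.771.
Summing X^2·P(X=x,Y=y) over the conditioning event gives 16.078.
E[X^2 | Y ≥ 3] = (16.078) / (0.771) = 20.8534.

20.8534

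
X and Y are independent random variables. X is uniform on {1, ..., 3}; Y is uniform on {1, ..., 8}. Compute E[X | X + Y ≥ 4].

44/21

P(X + Y ≥ 4) = 7/8.
Summing X·P(x,y) over outcomes with X + Y ≥ 4 gives 11/6.
E[X | X + Y ≥ 4] = (11/6) / (7/8) = 44/21.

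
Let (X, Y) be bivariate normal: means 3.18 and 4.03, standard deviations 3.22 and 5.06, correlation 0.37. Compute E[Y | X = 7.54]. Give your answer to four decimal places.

The regression of Y on X has slope ρ·σ_Y/σ_X and passes through (μ_X, μ_Y).
E[Y | X=7.54] = 4.03 + (0.37)·(5.06/3.22)·(7.54 − (3.18)) = 4.03 + (0.58143)·(4.36) = 6.5650.

6.5650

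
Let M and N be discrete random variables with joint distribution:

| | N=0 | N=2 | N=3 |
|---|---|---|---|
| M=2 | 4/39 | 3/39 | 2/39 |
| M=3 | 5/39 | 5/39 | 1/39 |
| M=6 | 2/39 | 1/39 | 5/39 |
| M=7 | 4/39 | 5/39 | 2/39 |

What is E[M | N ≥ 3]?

P(N ≥ 3) = 10/39.
Σ M·P over the event = 2·(2/39) + 3·(1/39) + 6·(5/39) + 7·(2/39) = 17/13.
E[M | N ≥ 3] = (17/13) / (10/39) = 51/10.

51/10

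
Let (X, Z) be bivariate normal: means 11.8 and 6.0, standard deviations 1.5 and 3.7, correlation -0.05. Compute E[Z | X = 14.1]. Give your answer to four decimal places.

5.7163

E[Z | X=x] = μ_Z + ρ(σ_Z/σ_X)(x − μ_X) for jointly normal variables.
E[Z | X=14.1] = 6.0 + (-0.05)·(3.7/1.5)·(14.1 − (11.8)) = 6.0 + (-0.12333)·(2.3) = 5.7163.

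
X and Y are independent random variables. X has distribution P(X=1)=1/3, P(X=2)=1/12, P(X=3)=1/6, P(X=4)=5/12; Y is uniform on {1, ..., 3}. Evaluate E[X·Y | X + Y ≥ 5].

39/5

P(X + Y ≥ 5) = 5/9.
Summing XY·P(x,y) over outcomes with X + Y ≥ 5 gives 13/3.
E[X·Y | X + Y ≥ 5] = (13/3) / (5/9) = 39/5.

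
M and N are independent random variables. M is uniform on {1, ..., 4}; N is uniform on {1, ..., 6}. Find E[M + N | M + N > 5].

P(M + N > 5) = 7/12.
Summing (M+N)·P(x,y) over outcomes with M + N > 5 gives 13/3.
E[M + N | M + N > 5] = (13/3) / (7/12) = 52/7.

52/7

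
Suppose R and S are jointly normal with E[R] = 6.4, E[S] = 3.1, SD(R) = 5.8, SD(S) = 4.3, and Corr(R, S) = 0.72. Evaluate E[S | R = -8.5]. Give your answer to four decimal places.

-4.8535

The regression of S on R has slope ρ·σ_S/σ_R and passes through (μ_R, μ_S).
E[S | R=-8.5] = 3.1 + (0.72)·(4.3/5.8)·(-8.5 − (6.4)) = 3.1 + (0.53379)·(-14.9) = -4.8535.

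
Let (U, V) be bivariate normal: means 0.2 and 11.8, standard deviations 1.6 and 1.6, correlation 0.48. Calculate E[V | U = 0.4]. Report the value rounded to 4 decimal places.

For a bivariate normal, E[V | U=x] = μ_V + ρ·(σ_V/σ_U)·(x − μ_U).
E[V | U=0.4] = 11.8 + (0.48)·(1.6/1.6)·(0.4 − (0.2)) = 11.8 + (0.48)·(0.2) = 11.8960.

11.8960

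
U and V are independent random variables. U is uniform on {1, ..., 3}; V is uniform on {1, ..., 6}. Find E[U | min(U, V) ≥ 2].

Outcomes with min(U, V) ≥ 2: (2,2), (2,3), (2,4), (2,5), (2,6), (3,2), (3,3), (3,4), (3,5), (3,6), each with probability 1/18.
E[U | min(U, V) ≥ 2] = (2 + 2 + 2 + 2 + 2 + 3 + 3 + 3 + 3 + 3) / 10 = 5/2.

5/2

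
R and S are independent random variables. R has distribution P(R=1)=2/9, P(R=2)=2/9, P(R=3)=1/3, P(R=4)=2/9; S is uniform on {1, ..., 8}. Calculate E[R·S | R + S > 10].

P(R + S > 10) = 7/72.
Summing RS·P(x,y) over outcomes with R + S > 10 gives 8/3.
E[R·S | R + S > 10] = (8/3) / (7/72) = 192/7.

192/7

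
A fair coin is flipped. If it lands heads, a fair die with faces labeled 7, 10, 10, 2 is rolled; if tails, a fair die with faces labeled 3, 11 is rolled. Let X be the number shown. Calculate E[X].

E[X | heads] = (7+10+10+2)/4 = 29/4.
E[X | tails] = (3+11)/2 = 7.
By the law of total expectation,
E[X] = (1/2)·(29/4) + (1/2)·(7) = 57/8.

57/8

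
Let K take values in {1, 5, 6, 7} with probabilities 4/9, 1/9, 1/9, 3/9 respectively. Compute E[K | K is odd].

P(K is odd) = 8/9.
Σ over the event: 1·4/9 + 5·1/9 + 7·1/3 = 10/3.
E[K | K is odd] = (10/3) / (8/9) = 15/4.

15/4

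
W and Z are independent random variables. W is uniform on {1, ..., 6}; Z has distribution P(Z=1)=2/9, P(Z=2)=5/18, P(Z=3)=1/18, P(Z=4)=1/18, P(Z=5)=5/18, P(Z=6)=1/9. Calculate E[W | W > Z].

113/25

P(W > Z) = 25/54.
Summing W·P(x,y) over outcomes with W > Z gives 113/54.
E[W | W > Z] = (113/54) / (25/54) = 113/25.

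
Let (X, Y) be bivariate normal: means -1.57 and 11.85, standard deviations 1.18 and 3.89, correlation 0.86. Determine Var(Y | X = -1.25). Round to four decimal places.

Var(Y | X=x) = (1 − ρ²)·σ_Y².
Var(Y | X=-1.25) = (3.89)²·(1 − (0.86)²) = 15.1321·0.2604 = 3.9404.

3.9404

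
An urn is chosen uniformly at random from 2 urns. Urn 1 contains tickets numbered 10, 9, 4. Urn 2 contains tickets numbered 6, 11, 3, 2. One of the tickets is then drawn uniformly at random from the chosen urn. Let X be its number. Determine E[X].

79/12

E[X | urn 1] = (10+9+4)/3 = 23/3.
E[X | urn 2] = (6+11+3+2)/4 = 11/2.
By the law of total expectation,
E[X] = (1/2)·(23/3) + (1/2)·(11/2) = 79/12.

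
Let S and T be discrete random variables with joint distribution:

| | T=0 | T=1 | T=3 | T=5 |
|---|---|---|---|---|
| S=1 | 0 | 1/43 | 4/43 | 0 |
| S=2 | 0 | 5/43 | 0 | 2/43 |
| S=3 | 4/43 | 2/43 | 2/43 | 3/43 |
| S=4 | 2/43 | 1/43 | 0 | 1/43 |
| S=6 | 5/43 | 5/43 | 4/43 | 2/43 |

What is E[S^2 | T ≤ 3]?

P(T ≤ 3) = 35/43.
Summing S^2·P(S=x,T=y) over the conditioning event gives 649/43.
E[S^2 | T ≤ 3] = (649/43) / (35/43) = 649/35.

649/35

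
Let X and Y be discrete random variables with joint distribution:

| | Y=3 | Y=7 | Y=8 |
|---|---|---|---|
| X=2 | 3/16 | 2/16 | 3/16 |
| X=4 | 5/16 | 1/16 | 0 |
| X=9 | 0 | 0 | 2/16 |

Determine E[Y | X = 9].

8

P(X = 9) = 1/8.
Σ Y·P over the event = 8·(2/16) = 1.
E[Y | X = 9] = (1) / (1/8) = 8.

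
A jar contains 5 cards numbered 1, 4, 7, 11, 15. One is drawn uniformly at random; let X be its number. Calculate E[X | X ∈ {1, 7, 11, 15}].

17/2

P(X ∈ {1, 7, 11, 15}) = 4/5.
Σ over the event: 1·1/5 + 7·1/5 + 11·1/5 + 15·1/5 = 34/5.
E[X | X ∈ {1, 7, 11, 15}] = (34/5) / (4/5) = 17/2.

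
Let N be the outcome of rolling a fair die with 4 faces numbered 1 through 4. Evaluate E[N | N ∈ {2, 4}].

3

P(N ∈ {2, 4}) = 1/2.
Σ over the event: 2·1/4 + 4·1/4 = 3/2.
E[N | N ∈ {2, 4}] = (3/2) / (1/2) = 3.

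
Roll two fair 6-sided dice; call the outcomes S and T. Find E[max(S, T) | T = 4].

Outcomes with T = 4: (1,4), (2,4), (3,4), (4,4), (5,4), (6,4), each with probability 1/36.
E[max(S, T) | T = 4] = (4 + 4 + 4 + 4 + 5 + 6) / 6 = 9/2.

9/2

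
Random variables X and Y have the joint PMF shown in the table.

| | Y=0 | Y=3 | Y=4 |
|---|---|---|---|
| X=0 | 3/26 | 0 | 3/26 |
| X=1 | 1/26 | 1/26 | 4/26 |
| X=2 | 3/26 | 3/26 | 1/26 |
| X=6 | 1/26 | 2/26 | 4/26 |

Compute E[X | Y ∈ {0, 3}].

16/7

P(Y ∈ {0, 3}) = 7/13.
Summing X·P(X=x,Y=y) over the conditioning event gives 16/13.
E[X | Y ∈ {0, 3}] = (16/13) / (7/13) = 16/7.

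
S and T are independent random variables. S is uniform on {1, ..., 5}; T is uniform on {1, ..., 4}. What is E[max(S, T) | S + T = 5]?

Outcomes with S + T = 5: (1,4), (2,3), (3,2), (4,1), each with probability 1/20.
E[max(S, T) | S + T = 5] = (4 + 3 + 3 + 4) / 4 = 7/2.

7/2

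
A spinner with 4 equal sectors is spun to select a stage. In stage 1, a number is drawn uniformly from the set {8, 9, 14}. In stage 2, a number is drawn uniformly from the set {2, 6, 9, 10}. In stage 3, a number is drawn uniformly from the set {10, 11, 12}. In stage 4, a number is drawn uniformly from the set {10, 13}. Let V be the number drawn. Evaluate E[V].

E[V | stage 1] = (8+9+14)/3 = 31/3.
E[V | stage 2] = (2+6+9+10)/4 = 27/4.
E[V | stage 3] = (10+11+12)/3 = 11.
E[V | stage 4] = (10+13)/2 = 23/2.
E[V] = (1/4)·(31/3) + (1/4)·(27/4) + (1/4)·(11) + (1/4)·(23/2) = 475/48.

475/48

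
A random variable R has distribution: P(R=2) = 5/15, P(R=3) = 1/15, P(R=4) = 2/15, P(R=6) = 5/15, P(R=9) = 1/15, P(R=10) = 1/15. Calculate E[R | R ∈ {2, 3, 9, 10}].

P(R ∈ {2, 3, 9, 10}) = 8/15.
Σ over the event: 2·1/3 + 3·1/15 + 9·1/15 + 10·1/15 = 32/15.
E[R | R ∈ {2, 3, 9, 10}] = (32/15) / (8/15) = 4.

4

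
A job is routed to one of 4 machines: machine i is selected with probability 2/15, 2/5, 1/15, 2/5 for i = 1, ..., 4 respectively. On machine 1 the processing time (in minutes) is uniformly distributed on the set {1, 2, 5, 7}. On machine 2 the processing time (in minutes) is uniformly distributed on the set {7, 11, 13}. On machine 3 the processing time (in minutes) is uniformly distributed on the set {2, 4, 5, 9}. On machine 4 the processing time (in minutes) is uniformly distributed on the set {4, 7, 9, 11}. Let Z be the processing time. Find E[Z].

121/15

E[Z | machine 1] = (1+2+5+7)/4 = 15/4.
E[Z | machine 2] = (7+11+13)/3 = 31/3.
E[Z | machine 3] = (2+4+5+9)/4 = 5.
E[Z | machine 4] = (4+7+9+11)/4 = 31/4.
E[Z] = (2/15)·(15/4) + (2/5)·(31/3) + (1/15)·(5) + (2/5)·(31/4) = 121/15.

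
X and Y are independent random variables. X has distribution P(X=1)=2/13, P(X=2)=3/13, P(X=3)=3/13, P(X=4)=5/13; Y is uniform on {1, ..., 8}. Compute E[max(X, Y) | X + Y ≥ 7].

P(X + Y ≥ 7) = 63/104.
Summing max(X,Y)·P(x,y) over outcomes with X + Y ≥ 7 gives 95/26.
E[max(X, Y) | X + Y ≥ 7] = (95/26) / (63/104) = 380/63.

380/63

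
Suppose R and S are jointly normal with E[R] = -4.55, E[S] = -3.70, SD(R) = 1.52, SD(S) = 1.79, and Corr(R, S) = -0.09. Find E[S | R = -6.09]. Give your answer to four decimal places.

For a bivariate normal, E[S | R=x] = μ_S + ρ·(σ_S/σ_R)·(x − μ_R).
E[S | R=-6.09] = -3.70 + (-0.09)·(1.79/1.52)·(-6.09 − (-4.55)) = -3.70 + (-0.10599)·(-1.54) = -3.5368.

-3.5368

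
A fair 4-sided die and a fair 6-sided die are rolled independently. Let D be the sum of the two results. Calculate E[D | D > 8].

P(D > 8) = 1/8.
Σ over the event: 9·1/12 + 10·1/24 = 7/6.
E[D | D > 8] = (7/6) / (1/8) = 28/3.

28/3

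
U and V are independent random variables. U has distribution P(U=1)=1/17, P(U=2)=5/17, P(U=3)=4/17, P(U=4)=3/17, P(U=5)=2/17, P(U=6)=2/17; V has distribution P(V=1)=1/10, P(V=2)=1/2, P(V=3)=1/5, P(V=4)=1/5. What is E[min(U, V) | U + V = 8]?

P(U + V = 8) = 2/17.
Summing min(U,V)·P(x,y) over outcomes with U + V = 8 gives 28/85.
E[min(U, V) | U + V = 8] = (28/85) / (2/17) = 14/5.

14/5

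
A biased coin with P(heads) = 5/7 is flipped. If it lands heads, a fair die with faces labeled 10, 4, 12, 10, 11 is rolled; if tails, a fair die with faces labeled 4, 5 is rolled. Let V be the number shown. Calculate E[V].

8

E[V | heads] = (10+4+12+10+11)/5 = 47/5.
E[V | tails] = (4+5)/2 = 9/2.
By the law of total expectation,
E[V] = (5/7)·(47/5) + (2/7)·(9/2) = 8.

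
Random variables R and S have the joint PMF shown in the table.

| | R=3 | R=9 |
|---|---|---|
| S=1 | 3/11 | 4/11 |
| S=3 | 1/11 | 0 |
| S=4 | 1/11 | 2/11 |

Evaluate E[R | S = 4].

7

P(S = 4) = 3/11.
Σ R·P over the event = 3·(1/11) + 9·(2/11) = 21/11.
E[R | S = 4] = (21/11) / (3/11) = 7.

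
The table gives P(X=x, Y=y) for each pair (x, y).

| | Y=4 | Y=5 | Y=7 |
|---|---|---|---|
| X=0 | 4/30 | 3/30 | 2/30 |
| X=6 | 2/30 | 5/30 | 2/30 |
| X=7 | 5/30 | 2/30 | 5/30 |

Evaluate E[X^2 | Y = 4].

317/11

P(Y = 4) = 11/30.
Σ X^2·P over the event = 0·(4/30) + 36·(2/30) + 49·(5/30) = 317/30.
E[X^2 | Y = 4] = (317/30) / (11/30) = 317/11.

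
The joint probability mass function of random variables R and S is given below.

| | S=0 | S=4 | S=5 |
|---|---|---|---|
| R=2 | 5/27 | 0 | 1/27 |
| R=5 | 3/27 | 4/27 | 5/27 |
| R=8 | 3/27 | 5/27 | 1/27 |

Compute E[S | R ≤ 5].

23/9

P(R ≤ 5) = 2/3.
Σ S·P over the event = 0·(5/27) + 5·(1/27) + 0·(3/27) + 4·(4/27) + 5·(5/27) = 46/27.
E[S | R ≤ 5] = (46/27) / (2/3) = 23/9.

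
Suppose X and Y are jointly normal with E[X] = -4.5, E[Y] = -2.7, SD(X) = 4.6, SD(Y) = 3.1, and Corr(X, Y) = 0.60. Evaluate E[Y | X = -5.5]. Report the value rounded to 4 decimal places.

For a bivariate normal, E[Y | X=x] = μ_Y + ρ·(σ_Y/σ_X)·(x − μ_X).
E[Y | X=-5.5] = -2.7 + (0.60)·(3.1/4.6)·(-5.5 − (-4.5)) = -2.7 + (0.404348)·(-1) = -3.1043.

-3.1043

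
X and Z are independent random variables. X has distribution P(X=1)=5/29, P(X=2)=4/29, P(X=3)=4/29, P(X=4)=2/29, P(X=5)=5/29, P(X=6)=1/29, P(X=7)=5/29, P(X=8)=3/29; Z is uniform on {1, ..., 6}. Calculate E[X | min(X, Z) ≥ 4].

49/8

P(min(X, Z) ≥ 4) = 8/29.
Summing X·P(x,y) over outcomes with min(X, Z) ≥ 4 gives 49/29.
E[X | min(X, Z) ≥ 4] = (49/29) / (8/29) = 49/8.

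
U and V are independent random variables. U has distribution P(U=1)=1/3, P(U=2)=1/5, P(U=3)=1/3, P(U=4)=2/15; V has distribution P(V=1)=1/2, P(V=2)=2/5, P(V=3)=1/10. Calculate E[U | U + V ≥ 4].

53/18

P(U + V ≥ 4) = 3/5.
Summing U·P(x,y) over outcomes with U + V ≥ 4 gives 53/30.
E[U | U + V ≥ 4] = (53/30) / (3/5) = 53/18.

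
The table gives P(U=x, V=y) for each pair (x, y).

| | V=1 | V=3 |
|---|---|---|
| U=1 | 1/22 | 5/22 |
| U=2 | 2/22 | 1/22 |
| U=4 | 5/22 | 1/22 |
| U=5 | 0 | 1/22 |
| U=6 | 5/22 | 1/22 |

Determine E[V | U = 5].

3

P(U = 5) = 1/22.
Summing V·P(U=x,V=y) over the conditioning event gives 3/22.
E[V | U = 5] = (3/22) / (1/22) = 3.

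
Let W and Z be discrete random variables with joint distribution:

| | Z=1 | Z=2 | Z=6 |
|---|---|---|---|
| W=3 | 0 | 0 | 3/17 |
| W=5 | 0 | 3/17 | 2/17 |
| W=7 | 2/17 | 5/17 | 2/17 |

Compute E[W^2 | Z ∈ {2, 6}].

33

P(Z ∈ {2, 6}) = 15/17.
Summing W^2·P(W=x,Z=y) over the conditioning event gives 495/17.
E[W^2 | Z ∈ {2, 6}] = (495/17) / (15/17) = 33.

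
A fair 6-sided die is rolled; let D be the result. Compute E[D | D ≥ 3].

Given D ≥ 3, D is equally likely to be any of {3, 4, 5, 6}.
E[D | D ≥ 3] = (3 + 4 + 5 + 6) / 4 = 9/2.

9/2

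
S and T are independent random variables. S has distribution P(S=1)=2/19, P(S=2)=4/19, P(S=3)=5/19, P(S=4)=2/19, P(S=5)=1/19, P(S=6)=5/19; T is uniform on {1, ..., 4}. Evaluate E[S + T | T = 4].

144/19

P(T = 4) = 1/4.
Summing (S+T)·P(x,y) over outcomes with T = 4 gives 36/19.
E[S + T | T = 4] = (36/19) / (1/4) = 144/19.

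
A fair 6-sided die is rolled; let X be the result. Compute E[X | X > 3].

5

Given X > 3, X is equally likely to be any of {4, 5, 6}.
E[X | X > 3] = (4 + 5 + 6) / 3 = 5.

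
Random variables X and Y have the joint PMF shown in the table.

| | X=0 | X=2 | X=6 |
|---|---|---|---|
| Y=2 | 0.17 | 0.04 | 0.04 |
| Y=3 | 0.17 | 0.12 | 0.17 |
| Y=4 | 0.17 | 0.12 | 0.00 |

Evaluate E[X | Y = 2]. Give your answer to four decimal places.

1.2800

P(Y = 2) = 0.25.
Σ X·P over the event = 0·(0.17) + 2·(0.04) + 6·(0.04) = 0.32.
E[X | Y = 2] = (0.32) / (0.25) = 1.2800.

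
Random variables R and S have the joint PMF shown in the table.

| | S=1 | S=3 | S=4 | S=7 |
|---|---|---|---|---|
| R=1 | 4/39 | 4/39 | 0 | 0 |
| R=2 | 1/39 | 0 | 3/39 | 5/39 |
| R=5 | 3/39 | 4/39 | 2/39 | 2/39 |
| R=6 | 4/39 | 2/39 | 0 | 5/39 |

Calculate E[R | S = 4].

P(S = 4) = 5/39.
Σ R·P over the event = 2·(3/39) + 5·(2/39) = 16/39.
E[R | S = 4] = (16/39) / (5/39) = 16/5.

16/5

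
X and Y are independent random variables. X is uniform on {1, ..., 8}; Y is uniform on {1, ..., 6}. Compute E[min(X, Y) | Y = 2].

Outcomes with Y = 2: (1,2), (2,2), (3,2), (4,2), (5,2), (6,2), (7,2), (8,2), each with probability 1/48.
E[min(X, Y) | Y = 2] = (1 + 2 + 2 + 2 + 2 + 2 + 2 + 2) / 8 = 15/8.

15/8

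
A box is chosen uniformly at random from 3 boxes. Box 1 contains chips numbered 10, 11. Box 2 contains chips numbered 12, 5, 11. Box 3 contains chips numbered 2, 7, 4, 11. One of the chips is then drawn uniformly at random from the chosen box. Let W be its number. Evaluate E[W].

155/18

E[W | box 1] = (10+11)/2 = 21/2.
E[W | box 2] = (12+5+11)/3 = 28/3.
E[W | box 3] = (2+7+4+11)/4 = 6.
E[W] = (1/3)·(21/2) + (1/3)·(28/3) + (1/3)·(6) = 155/18.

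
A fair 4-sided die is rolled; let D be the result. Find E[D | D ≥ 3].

Given D ≥ 3, D is equally likely to be any of {3, 4}.
E[D | D ≥ 3] = (3 + 4) / 2 = 7/2.

7/2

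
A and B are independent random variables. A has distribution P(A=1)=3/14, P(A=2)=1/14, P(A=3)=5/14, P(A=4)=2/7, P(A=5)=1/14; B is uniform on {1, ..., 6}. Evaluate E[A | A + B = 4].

20/9

P(A + B = 4) = 3/28.
Summing A·P(x,y) over outcomes with A + B = 4 gives 5/21.
E[A | A + B = 4] = (5/21) / (3/28) = 20/9.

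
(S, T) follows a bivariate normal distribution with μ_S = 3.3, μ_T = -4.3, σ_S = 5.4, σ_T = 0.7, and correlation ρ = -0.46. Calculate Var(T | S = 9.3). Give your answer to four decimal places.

Var(T | S=x) = (1 − ρ²)·σ_T².
Var(T | S=9.3) = (0.7)²·(1 − (-0.46)²) = 0.49·0.7884 = 0.3863.

0.3863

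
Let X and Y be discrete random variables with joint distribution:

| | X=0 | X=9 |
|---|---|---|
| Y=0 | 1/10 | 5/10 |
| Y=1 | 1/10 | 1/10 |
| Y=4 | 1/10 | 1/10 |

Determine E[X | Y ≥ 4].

9/2

P(Y ≥ 4) = 1/5.
Σ X·P over the event = 0·(1/10) + 9·(1/10) = 9/10.
E[X | Y ≥ 4] = (9/10) / (1/5) = 9/2.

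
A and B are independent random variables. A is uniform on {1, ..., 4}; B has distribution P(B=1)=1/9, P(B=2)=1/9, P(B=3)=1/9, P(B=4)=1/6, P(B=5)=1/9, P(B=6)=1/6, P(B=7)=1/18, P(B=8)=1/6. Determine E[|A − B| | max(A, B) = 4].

P(max(A, B) = 4) = 1/4.
Summing |A−B|·P(x,y) over outcomes with max(A, B) = 4 gives 5/12.
E[|A − B| | max(A, B) = 4] = (5/12) / (1/4) = 5/3.

5/3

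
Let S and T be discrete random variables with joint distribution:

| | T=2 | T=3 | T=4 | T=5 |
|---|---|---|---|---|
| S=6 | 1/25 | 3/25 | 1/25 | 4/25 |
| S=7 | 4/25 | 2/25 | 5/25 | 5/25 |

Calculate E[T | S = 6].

P(S = 6) = 9/25.
Summing T·P(S=x,T=y) over the conditioning event gives 7/5.
E[T | S = 6] = (7/5) / (9/25) = 35/9.

35/9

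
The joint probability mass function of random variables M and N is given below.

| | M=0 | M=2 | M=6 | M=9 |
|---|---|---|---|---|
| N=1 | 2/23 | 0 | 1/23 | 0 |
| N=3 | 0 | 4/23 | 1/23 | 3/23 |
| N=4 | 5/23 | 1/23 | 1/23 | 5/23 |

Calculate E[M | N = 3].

P(N = 3) = 8/23.
Σ M·P over the event = 2·(4/23) + 6·(1/23) + 9·(3/23) = 41/23.
E[M | N = 3] = (41/23) / (8/23) = 41/8.

41/8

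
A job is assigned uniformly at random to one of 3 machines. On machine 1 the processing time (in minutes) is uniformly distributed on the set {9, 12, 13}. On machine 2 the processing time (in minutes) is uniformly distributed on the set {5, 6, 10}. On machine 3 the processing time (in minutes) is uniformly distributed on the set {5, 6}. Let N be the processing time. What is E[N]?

E[N | machine 1] = (9+12+13)/3 = 34/3.
E[N | machine 2] = (5+6+10)/3 = 7.
E[N | machine 3] = (5+6)/2 = 11/2.
By the law of total expectation,
E[N] = (1/3)·(34/3) + (1/3)·(7) + (1/3)·(11/2) = 143/18.

143/18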